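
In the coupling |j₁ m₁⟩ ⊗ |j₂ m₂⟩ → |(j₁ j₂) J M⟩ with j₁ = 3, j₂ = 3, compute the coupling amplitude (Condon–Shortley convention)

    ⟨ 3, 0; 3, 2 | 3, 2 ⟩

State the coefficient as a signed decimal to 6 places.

+√(1/6) ≈ +0.408248

triangle: 3!×3!×3!/10! = 216/3628800
(j±m)!: 3!×3!×5!×1!×5!×1! = 518400
prefactor² = (2J+1)×Δ×N² = 216
  k=2: +1/(2!×1!×1!×3!×2!×0!) = 1/24
  k=3: −1/(3!×0!×0!×2!×3!×1!) = -1/72
Σ = 1/36  ⇒  CG² = 216×1/36² = 1/6
CG = +√(1/6) = +0.408248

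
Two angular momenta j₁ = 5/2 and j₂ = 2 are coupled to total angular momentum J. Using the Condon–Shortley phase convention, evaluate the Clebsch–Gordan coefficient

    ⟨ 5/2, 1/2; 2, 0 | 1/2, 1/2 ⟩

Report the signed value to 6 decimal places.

+√(1/5) = +0.447214

triangle: 4!×1!×0!/6! = 24/720
(j±m)!: 3!×2!×2!×2!×1!×0! = 48
prefactor² = (2J+1)×Δ×N² = 16/5
  k=2: +1/(2!×2!×0!×0!×1!×0!) = 1/4
Σ = 1/4  ⇒  CG² = 16/5×1/4² = 1/5
CG = +√(1/5) = +0.447214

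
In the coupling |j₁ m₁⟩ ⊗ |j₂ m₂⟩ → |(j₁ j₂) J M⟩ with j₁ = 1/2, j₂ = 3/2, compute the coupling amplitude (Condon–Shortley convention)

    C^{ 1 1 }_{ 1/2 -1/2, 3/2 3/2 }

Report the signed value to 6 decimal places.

−√(3/4) = -0.866025

j₁+j₂−J=1  J+j₁−j₂=0  J−j₁+j₂=2  j₁+j₂+J+1=4
(j₁±m₁, j₂±m₂, J±M) = (0,1,3,0,2,0)
P² = 3
sum k=1..1:
  [1] −1/2 = -1/2
S = -1/2
C² = P²·S² = 3/4 ; C = -0.866025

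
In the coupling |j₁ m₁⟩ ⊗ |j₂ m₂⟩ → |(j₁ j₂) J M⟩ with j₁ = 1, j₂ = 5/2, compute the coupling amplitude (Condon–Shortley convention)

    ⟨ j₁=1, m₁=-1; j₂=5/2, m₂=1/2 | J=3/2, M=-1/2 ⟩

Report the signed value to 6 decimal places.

+0.447214  (= +√(1/5))

√[4·2!0!3!/6! · 0!2!3!2!1!2!] = √(16/5)
  +(−1)^2/∏(2,0,0,1,0,2)! = 1/4  (running 1/4)
⟨..|..⟩ = √(16/5)·(1/4) = +0.447214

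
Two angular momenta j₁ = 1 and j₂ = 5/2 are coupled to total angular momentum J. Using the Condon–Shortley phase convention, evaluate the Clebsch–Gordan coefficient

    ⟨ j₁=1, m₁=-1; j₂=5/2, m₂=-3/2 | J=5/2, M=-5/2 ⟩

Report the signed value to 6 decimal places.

√[6·1!1!4!/7! · 0!2!1!4!0!5!] = √(1152/7)
  +(−1)^1/∏(1,0,1,0,0,4)! = -1/24  (running -1/24)
⟨..|..⟩ = √(1152/7)·(-1/24) = -0.534522

-0.534522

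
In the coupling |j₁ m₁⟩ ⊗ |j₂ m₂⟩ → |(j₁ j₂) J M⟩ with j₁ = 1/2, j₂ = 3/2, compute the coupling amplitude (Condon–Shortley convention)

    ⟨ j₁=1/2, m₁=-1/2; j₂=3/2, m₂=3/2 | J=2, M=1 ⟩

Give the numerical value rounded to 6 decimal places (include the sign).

j₁+j₂−J=0  J+j₁−j₂=1  J−j₁+j₂=3  j₁+j₂+J+1=5
(j₁±m₁, j₂±m₂, J±M) = (0,1,3,0,3,1)
P² = 9
sum k=0..0:
  [0] +1/6 = 1/6
S = 1/6
C² = P²·S² = 1/4 ; C = +0.500000

+0.500000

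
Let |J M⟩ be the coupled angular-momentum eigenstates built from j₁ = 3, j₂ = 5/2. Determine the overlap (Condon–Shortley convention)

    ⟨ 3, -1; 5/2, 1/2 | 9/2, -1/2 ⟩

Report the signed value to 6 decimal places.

-0.480500

√[10·1!5!4!/11! · 2!4!3!2!4!5!] = √(92160/77)
  +(−1)^0/∏(0,1,4,3,1,1)! = 1/144  (running 1/144)
  +(−1)^1/∏(1,0,3,2,2,2)! = -1/48  (running -1/72)
⟨..|..⟩ = √(92160/77)·(-1/72) = -0.480500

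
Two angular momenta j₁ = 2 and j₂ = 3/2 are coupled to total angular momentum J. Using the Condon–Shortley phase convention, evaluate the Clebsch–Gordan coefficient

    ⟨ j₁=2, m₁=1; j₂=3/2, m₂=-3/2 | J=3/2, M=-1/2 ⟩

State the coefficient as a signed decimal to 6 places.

+√(2/5) = +0.632456

j₁+j₂−J=2  J+j₁−j₂=2  J−j₁+j₂=1  j₁+j₂+J+1=6
(j₁±m₁, j₂±m₂, J±M) = (3,1,0,3,1,2)
P² = 8/5
sum k=0..0:
  [0] +1/2 = 1/2
S = 1/2
C² = P²·S² = 2/5 ; C = +0.632456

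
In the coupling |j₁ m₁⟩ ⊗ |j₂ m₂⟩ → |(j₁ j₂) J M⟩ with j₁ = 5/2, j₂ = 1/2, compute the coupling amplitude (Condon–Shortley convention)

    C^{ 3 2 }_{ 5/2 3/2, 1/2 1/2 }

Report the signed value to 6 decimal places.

j₁+j₂−J=0  J+j₁−j₂=5  J−j₁+j₂=1  j₁+j₂+J+1=7
(j₁±m₁, j₂±m₂, J±M) = (4,1,1,0,5,1)
P² = 480
sum k=0..0:
  [0] +1/24 = 1/24
S = 1/24
C² = P²·S² = 5/6 ; C = +0.912871

+0.912871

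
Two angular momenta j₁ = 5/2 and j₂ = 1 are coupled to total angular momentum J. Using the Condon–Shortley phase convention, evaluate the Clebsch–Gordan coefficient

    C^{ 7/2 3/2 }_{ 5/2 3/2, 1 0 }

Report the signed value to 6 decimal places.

+√(10/21) = +0.690066

j₁+j₂−J=0  J+j₁−j₂=5  J−j₁+j₂=2  j₁+j₂+J+1=8
(j₁±m₁, j₂±m₂, J±M) = (4,1,1,1,5,2)
P² = 1920/7
sum k=0..0:
  [0] +1/24 = 1/24
S = 1/24
C² = P²·S² = 10/21 ; C = +0.690066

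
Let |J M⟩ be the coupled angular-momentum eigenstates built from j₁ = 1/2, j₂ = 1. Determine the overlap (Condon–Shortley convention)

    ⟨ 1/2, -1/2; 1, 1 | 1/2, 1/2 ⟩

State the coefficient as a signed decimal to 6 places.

−√(2/3) ≈ -0.816497

j₁+j₂−J=1  J+j₁−j₂=0  J−j₁+j₂=1  j₁+j₂+J+1=3
(j₁±m₁, j₂±m₂, J±M) = (0,1,2,0,1,0)
P² = 2/3
sum k=1..1:
  [1] −1/1 = -1
S = -1
C² = P²·S² = 2/3 ; C = -0.816497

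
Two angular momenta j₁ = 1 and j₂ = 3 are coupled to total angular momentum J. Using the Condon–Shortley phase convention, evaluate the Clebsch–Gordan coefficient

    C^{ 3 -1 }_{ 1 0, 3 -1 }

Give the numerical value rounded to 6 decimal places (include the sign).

+0.288675  (= +√(1/12))

j₁+j₂−J=1  J+j₁−j₂=1  J−j₁+j₂=5  j₁+j₂+J+1=8
(j₁±m₁, j₂±m₂, J±M) = (1,1,2,4,2,4)
P² = 48
sum k=0..1:
  [0] +1/12 = 1/12
  [1] −1/24 = -1/24
S = 1/24
C² = P²·S² = 1/12 ; C = +0.288675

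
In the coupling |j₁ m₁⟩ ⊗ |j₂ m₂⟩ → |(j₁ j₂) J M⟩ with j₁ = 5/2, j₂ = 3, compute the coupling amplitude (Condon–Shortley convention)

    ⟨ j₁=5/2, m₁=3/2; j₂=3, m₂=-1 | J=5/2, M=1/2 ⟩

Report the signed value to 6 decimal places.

triangle: 3!*2!*3!/9! = 72/362880
(j±m)!: 4!*1!*2!*4!*3!*2! = 13824
prefactor² = (2J+1)*Δ*N² = 576/35
  k=0: +1/(0!*3!*1!*2!*1!*1!) = 1/12
  k=1: −1/(1!*2!*0!*1!*2!*2!) = -1/8
Σ = -1/24  ⇒  CG² = 576/35*(-1/24)² = 1/35
CG = −√(1/35) = -0.169031

−√(1/35) = -0.169031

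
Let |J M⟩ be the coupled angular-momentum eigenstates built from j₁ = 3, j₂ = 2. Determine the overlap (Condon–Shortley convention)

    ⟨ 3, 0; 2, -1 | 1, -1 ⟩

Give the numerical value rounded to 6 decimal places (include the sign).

√[3·4!2!0!/7! · 3!3!1!3!0!2!] = √(432/35)
  +(−1)^1/∏(1,3,2,0,0,0)! = -1/12  (running -1/12)
⟨..|..⟩ = √(432/35)·(-1/12) = -0.292770

-0.292770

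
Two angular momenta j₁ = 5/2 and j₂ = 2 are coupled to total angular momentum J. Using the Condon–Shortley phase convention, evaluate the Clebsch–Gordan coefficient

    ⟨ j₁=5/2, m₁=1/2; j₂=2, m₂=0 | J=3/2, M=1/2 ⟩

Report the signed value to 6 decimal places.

j₁+j₂−J=3  J+j₁−j₂=2  J−j₁+j₂=1  j₁+j₂+J+1=7
(j₁±m₁, j₂±m₂, J±M) = (3,2,2,2,2,1)
P² = 32/35
sum k=1..2:
  [1] −1/2 = -1/2
  [2] +1/4 = 1/4
S = -1/4
C² = P²·S² = 2/35 ; C = -0.239046

-0.239046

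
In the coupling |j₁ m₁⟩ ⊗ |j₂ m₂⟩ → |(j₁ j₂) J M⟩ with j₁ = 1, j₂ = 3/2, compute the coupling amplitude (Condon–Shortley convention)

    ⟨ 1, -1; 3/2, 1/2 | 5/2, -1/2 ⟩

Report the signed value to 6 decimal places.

+0.547723  (= +√(3/10))

triangle: 0!·2!·3!/6! = 12/720
(j±m)!: 0!·2!·2!·1!·2!·3! = 48
prefactor² = (2J+1)·Δ·N² = 24/5
  k=0: +1/(0!·0!·2!·2!·0!·1!) = 1/4
Σ = 1/4  ⇒  CG² = 24/5·1/4² = 3/10
CG = +√(3/10) = +0.547723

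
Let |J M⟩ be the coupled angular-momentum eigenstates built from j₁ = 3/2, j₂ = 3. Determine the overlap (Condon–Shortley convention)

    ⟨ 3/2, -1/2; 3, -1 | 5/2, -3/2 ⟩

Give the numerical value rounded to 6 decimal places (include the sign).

√[6·2!1!4!/8! · 1!2!2!4!1!4!] = √(576/35)
  +(−1)^1/∏(1,1,1,1,0,3)! = -1/6  (running -1/6)
  +(−1)^2/∏(2,0,0,0,1,4)! = 1/48  (running -7/48)
⟨..|..⟩ = √(576/35)·(-7/48) = -0.591608

-0.591608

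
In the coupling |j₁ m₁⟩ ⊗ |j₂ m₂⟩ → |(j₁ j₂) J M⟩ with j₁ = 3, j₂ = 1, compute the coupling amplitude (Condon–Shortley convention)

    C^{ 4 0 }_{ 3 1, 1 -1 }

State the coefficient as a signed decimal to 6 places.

triangle: 0!*6!*2!/9! = 1440/362880
(j±m)!: 4!*2!*0!*2!*4!*4! = 55296
prefactor² = (2J+1)*Δ*N² = 13824/7
  k=0: +1/(0!*0!*2!*0!*4!*2!) = 1/96
Σ = 1/96  ⇒  CG² = 13824/7*1/96² = 3/14
CG = +√(3/14) = +0.462910

+√(3/14) ≈ +0.462910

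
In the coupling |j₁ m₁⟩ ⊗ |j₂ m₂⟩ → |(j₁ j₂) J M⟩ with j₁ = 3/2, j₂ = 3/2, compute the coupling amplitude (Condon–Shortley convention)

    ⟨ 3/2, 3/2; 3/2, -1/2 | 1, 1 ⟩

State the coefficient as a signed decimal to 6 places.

+√(3/10) = +0.547723

√[3·2!1!1!/5! · 3!0!1!2!2!0!] = √(6/5)
  +(−1)^0/∏(0,2,0,1,1,0)! = 1/2  (running 1/2)
⟨..|..⟩ = √(6/5)·(1/2) = +0.547723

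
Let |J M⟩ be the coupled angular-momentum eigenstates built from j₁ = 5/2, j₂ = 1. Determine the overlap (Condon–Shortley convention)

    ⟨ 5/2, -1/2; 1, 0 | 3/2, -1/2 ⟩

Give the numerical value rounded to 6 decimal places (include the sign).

triangle: 2!*3!*0!/6! = 12/720
(j±m)!: 2!*3!*1!*1!*1!*2! = 24
prefactor² = (2J+1)*Δ*N² = 8/5
  k=1: −1/(1!*1!*2!*0!*1!*0!) = -1/2
Σ = -1/2  ⇒  CG² = 8/5*(-1/2)² = 2/5
CG = −√(2/5) = -0.632456

−√(2/5) ≈ -0.632456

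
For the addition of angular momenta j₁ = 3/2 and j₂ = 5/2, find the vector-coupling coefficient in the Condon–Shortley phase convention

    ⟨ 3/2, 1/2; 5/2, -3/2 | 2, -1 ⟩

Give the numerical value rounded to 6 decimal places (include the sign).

+0.154303  (= +√(1/42))

j₁+j₂−J=2  J+j₁−j₂=1  J−j₁+j₂=3  j₁+j₂+J+1=7
(j₁±m₁, j₂±m₂, J±M) = (2,1,1,4,1,3)
P² = 24/7
sum k=0..1:
  [0] +1/4 = 1/4
  [1] −1/6 = -1/6
S = 1/12
C² = P²·S² = 1/42 ; C = +0.154303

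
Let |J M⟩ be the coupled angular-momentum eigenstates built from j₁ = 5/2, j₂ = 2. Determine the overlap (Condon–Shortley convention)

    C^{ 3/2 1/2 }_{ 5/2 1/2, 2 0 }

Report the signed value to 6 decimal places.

-0.239046

√[4·3!2!1!/7! · 3!2!2!2!2!1!] = √(32/35)
  +(−1)^1/∏(1,2,1,1,1,0)! = -1/2  (running -1/2)
  +(−1)^2/∏(2,1,0,0,2,1)! = 1/4  (running -1/4)
⟨..|..⟩ = √(32/35)·(-1/4) = -0.239046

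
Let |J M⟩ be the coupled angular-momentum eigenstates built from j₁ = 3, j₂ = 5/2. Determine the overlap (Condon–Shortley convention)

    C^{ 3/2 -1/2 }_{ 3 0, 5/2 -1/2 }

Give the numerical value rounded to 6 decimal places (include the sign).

triangle: 4!·2!·1!/8! = 48/40320
(j±m)!: 3!·3!·2!·3!·1!·2! = 864
prefactor² = (2J+1)·Δ·N² = 144/35
  k=1: −1/(1!·3!·2!·1!·0!·0!) = -1/12
  k=2: +1/(2!·2!·1!·0!·1!·1!) = 1/4
Σ = 1/6  ⇒  CG² = 144/35·1/6² = 4/35
CG = +√(4/35) = +0.338062

+√(4/35) ≈ +0.338062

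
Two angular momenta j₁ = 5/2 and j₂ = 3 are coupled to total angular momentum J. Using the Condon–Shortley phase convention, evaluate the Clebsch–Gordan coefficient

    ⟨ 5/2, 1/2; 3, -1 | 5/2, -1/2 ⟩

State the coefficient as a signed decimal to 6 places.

-0.478091  (= −√(8/35))

j₁+j₂−J=3  J+j₁−j₂=2  J−j₁+j₂=3  j₁+j₂+J+1=9
(j₁±m₁, j₂±m₂, J±M) = (3,2,2,4,2,3)
P² = 288/35
sum k=0..2:
  [0] +1/24 = 1/24
  [1] −1/4 = -1/4
  [2] +1/24 = 1/24
S = -1/6
C² = P²·S² = 8/35 ; C = -0.478091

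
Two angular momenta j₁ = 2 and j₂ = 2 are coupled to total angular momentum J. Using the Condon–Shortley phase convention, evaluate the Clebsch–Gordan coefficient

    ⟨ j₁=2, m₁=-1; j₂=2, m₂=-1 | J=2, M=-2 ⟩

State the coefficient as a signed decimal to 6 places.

−√(3/7) ≈ -0.654654

j₁+j₂−J=2  J+j₁−j₂=2  J−j₁+j₂=2  j₁+j₂+J+1=7
(j₁±m₁, j₂±m₂, J±M) = (1,3,1,3,0,4)
P² = 48/7
sum k=1..1:
  [1] −1/4 = -1/4
S = -1/4
C² = P²·S² = 3/7 ; C = -0.654654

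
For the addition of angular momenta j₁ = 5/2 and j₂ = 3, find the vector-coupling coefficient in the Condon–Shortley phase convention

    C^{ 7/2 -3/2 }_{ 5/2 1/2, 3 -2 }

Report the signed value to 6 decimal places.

j₁+j₂−J=2  J+j₁−j₂=3  J−j₁+j₂=4  j₁+j₂+J+1=10
(j₁±m₁, j₂±m₂, J±M) = (3,2,1,5,2,5)
P² = 1536/7
sum k=0..1:
  [0] +1/24 = 1/24
  [1] −1/48 = -1/48
S = 1/48
C² = P²·S² = 2/21 ; C = +0.308607

+√(2/21) ≈ +0.308607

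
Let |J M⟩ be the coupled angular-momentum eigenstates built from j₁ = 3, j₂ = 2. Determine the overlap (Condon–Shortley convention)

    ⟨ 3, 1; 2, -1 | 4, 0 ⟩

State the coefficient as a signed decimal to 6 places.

triangle: 1!·5!·3!/10! = 720/3628800
(j±m)!: 4!·2!·1!·3!·4!·4! = 165888
prefactor² = (2J+1)·Δ·N² = 10368/35
  k=0: +1/(0!·1!·2!·1!·3!·2!) = 1/24
  k=1: −1/(1!·0!·1!·0!·4!·3!) = -1/144
Σ = 5/144  ⇒  CG² = 10368/35·5/144² = 5/14
CG = +√(5/14) = +0.597614

+0.597614  (= +√(5/14))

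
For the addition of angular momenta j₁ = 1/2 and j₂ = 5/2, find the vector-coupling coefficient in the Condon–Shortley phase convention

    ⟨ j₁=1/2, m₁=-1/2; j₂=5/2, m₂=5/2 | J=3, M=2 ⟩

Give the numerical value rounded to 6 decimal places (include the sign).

+√(1/6) = +0.408248

triangle: 0!·1!·5!/7! = 120/5040
(j±m)!: 0!·1!·5!·0!·5!·1! = 14400
prefactor² = (2J+1)·Δ·N² = 2400
  k=0: +1/(0!·0!·1!·5!·0!·0!) = 1/120
Σ = 1/120  ⇒  CG² = 2400·1/120² = 1/6
CG = +√(1/6) = +0.408248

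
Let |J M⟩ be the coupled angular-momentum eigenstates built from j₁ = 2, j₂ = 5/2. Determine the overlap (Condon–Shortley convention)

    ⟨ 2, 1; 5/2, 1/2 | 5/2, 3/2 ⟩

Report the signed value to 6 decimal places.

−√(6/35) ≈ -0.414039

triangle: 2!·2!·3!/8! = 24/40320
(j±m)!: 3!·1!·3!·2!·4!·1! = 1728
prefactor² = (2J+1)·Δ·N² = 216/35
  k=0: +1/(0!·2!·1!·3!·1!·0!) = 1/12
  k=1: −1/(1!·1!·0!·2!·2!·1!) = -1/4
Σ = -1/6  ⇒  CG² = 216/35·(-1/6)² = 6/35
CG = −√(6/35) = -0.414039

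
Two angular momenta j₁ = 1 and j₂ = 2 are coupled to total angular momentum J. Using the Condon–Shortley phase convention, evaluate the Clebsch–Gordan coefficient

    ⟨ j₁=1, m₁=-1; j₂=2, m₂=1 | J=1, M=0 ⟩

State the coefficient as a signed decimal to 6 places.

triangle: 2!*0!*2!/5! = 4/120
(j±m)!: 0!*2!*3!*1!*1!*1! = 12
prefactor² = (2J+1)*Δ*N² = 6/5
  k=2: +1/(2!*0!*0!*1!*0!*1!) = 1/2
Σ = 1/2  ⇒  CG² = 6/5*1/2² = 3/10
CG = +√(3/10) = +0.547723

+0.547723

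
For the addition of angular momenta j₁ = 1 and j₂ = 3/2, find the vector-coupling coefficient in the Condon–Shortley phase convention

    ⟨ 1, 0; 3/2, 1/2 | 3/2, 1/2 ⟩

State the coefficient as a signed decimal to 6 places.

√[4·1!1!2!/5! · 1!1!2!1!2!1!] = √(4/15)
  +(−1)^0/∏(0,1,1,2,0,0)! = 1/2  (running 1/2)
  +(−1)^1/∏(1,0,0,1,1,1)! = -1  (running -1/2)
⟨..|..⟩ = √(4/15)·(-1/2) = -0.258199

−√(1/15) = -0.258199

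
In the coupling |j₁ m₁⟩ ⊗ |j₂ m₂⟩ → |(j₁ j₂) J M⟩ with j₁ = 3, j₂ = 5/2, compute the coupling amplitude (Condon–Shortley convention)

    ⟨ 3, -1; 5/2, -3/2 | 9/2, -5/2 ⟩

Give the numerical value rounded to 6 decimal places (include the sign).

+0.317821  (= +√(10/99))

triangle: 1!*5!*4!/11! = 2880/39916800
(j±m)!: 2!*4!*1!*4!*2!*7! = 11612160
prefactor² = (2J+1)*Δ*N² = 92160/11
  k=0: +1/(0!*1!*4!*1!*1!*3!) = 1/144
  k=1: −1/(1!*0!*3!*0!*2!*4!) = -1/288
Σ = 1/288  ⇒  CG² = 92160/11*1/288² = 10/99
CG = +√(10/99) = +0.317821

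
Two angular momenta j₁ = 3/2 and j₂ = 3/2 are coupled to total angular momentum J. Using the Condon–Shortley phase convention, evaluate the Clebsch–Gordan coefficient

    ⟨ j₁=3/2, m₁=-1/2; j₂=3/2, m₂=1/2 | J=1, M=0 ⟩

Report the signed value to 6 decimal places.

-0.223607  (= −√(1/20))

triangle: 2!*1!*1!/5! = 2/120
(j±m)!: 1!*2!*2!*1!*1!*1! = 4
prefactor² = (2J+1)*Δ*N² = 1/5
  k=1: −1/(1!*1!*1!*1!*0!*0!) = -1
  k=2: +1/(2!*0!*0!*0!*1!*1!) = 1/2
Σ = -1/2  ⇒  CG² = 1/5*(-1/2)² = 1/20
CG = −√(1/20) = -0.223607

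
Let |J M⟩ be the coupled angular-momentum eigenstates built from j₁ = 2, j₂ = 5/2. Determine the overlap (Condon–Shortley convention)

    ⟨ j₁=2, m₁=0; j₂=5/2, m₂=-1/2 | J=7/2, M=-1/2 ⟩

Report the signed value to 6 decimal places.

j₁+j₂−J=1  J+j₁−j₂=3  J−j₁+j₂=4  j₁+j₂+J+1=9
(j₁±m₁, j₂±m₂, J±M) = (2,2,2,3,3,4)
P² = 768/35
sum k=0..1:
  [0] +1/8 = 1/8
  [1] −1/12 = -1/12
S = 1/24
C² = P²·S² = 4/105 ; C = +0.195180

+√(4/105) ≈ +0.195180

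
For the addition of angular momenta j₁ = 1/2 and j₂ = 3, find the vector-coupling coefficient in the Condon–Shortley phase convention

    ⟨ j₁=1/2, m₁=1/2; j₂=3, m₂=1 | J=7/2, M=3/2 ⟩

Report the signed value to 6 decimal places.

triangle: 0!*1!*6!/8! = 720/40320
(j±m)!: 1!*0!*4!*2!*5!*2! = 11520
prefactor² = (2J+1)*Δ*N² = 11520/7
  k=0: +1/(0!*0!*0!*4!*1!*2!) = 1/48
Σ = 1/48  ⇒  CG² = 11520/7*1/48² = 5/7
CG = +√(5/7) = +0.845154

+√(5/7) ≈ +0.845154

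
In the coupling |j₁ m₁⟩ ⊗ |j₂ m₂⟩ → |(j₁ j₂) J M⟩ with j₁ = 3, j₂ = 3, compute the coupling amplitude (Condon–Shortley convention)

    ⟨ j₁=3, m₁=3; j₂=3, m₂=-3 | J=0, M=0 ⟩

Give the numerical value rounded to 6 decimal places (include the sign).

triangle: 6!·0!·0!/7! = 720/5040
(j±m)!: 6!·0!·0!·6!·0!·0! = 518400
prefactor² = (2J+1)·Δ·N² = 518400/7
  k=0: +1/(0!·6!·0!·0!·0!·0!) = 1/720
Σ = 1/720  ⇒  CG² = 518400/7·1/720² = 1/7
CG = +√(1/7) = +0.377964

+√(1/7) ≈ +0.377964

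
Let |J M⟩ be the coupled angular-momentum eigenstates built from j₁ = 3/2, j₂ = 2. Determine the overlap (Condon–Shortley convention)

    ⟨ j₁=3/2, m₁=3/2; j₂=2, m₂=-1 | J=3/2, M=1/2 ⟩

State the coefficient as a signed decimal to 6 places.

+√(2/5) ≈ +0.632456

j₁+j₂−J=2  J+j₁−j₂=1  J−j₁+j₂=2  j₁+j₂+J+1=6
(j₁±m₁, j₂±m₂, J±M) = (3,0,1,3,2,1)
P² = 8/5
sum k=0..0:
  [0] +1/2 = 1/2
S = 1/2
C² = P²·S² = 2/5 ; C = +0.632456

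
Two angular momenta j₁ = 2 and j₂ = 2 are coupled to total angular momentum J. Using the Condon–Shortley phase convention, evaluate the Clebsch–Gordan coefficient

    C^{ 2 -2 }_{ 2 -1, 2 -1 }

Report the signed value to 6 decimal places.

−√(3/7) = -0.654654

√[5·2!2!2!/7! · 1!3!1!3!0!4!] = √(48/7)
  +(−1)^1/∏(1,1,2,0,0,2)! = -1/4  (running -1/4)
⟨..|..⟩ = √(48/7)·(-1/4) = -0.654654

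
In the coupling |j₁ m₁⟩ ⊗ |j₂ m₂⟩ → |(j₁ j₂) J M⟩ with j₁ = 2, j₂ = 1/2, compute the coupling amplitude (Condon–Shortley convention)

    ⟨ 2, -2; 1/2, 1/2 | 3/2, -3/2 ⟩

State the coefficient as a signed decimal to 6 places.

-0.894427

j₁+j₂−J=1  J+j₁−j₂=3  J−j₁+j₂=0  j₁+j₂+J+1=5
(j₁±m₁, j₂±m₂, J±M) = (0,4,1,0,0,3)
P² = 144/5
sum k=1..1:
  [1] −1/6 = -1/6
S = -1/6
C² = P²·S² = 4/5 ; C = -0.894427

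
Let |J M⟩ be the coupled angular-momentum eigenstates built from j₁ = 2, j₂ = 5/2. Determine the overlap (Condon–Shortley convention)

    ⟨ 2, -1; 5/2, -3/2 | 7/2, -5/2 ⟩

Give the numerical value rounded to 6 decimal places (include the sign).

triangle: 1!·3!·4!/9! = 144/362880
(j±m)!: 1!·3!·1!·4!·1!·6! = 103680
prefactor² = (2J+1)·Δ·N² = 2304/7
  k=0: +1/(0!·1!·3!·1!·0!·3!) = 1/36
  k=1: −1/(1!·0!·2!·0!·1!·4!) = -1/48
Σ = 1/144  ⇒  CG² = 2304/7·1/144² = 1/63
CG = +√(1/63) = +0.125988

+√(1/63) = +0.125988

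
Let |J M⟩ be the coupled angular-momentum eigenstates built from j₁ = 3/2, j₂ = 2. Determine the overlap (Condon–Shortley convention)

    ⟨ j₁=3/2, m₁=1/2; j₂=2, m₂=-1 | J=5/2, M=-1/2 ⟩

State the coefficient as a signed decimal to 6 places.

+√(5/14) = +0.597614

triangle: 1!*2!*3!/7! = 12/5040
(j±m)!: 2!*1!*1!*3!*2!*3! = 144
prefactor² = (2J+1)*Δ*N² = 72/35
  k=0: +1/(0!*1!*1!*1!*1!*2!) = 1/2
  k=1: −1/(1!*0!*0!*0!*2!*3!) = -1/12
Σ = 5/12  ⇒  CG² = 72/35*5/12² = 5/14
CG = +√(5/14) = +0.597614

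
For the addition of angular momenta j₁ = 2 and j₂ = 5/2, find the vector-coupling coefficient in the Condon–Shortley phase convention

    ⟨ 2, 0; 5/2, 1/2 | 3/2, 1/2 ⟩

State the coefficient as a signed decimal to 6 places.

+0.239046  (= +√(2/35))

triangle: 3!*1!*2!/7! = 12/5040
(j±m)!: 2!*2!*3!*2!*2!*1! = 96
prefactor² = (2J+1)*Δ*N² = 32/35
  k=1: −1/(1!*2!*1!*2!*0!*0!) = -1/4
  k=2: +1/(2!*1!*0!*1!*1!*1!) = 1/2
Σ = 1/4  ⇒  CG² = 32/35*1/4² = 2/35
CG = +√(2/35) = +0.239046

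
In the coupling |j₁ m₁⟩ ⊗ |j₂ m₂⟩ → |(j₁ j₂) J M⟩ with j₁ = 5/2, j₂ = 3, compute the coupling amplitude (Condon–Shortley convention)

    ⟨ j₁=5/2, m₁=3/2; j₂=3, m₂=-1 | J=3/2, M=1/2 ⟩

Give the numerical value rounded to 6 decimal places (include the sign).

-0.483046

j₁+j₂−J=4  J+j₁−j₂=1  J−j₁+j₂=2  j₁+j₂+J+1=8
(j₁±m₁, j₂±m₂, J±M) = (4,1,2,4,2,1)
P² = 384/35
sum k=0..1:
  [0] +1/48 = 1/48
  [1] −1/6 = -1/6
S = -7/48
C² = P²·S² = 7/30 ; C = -0.483046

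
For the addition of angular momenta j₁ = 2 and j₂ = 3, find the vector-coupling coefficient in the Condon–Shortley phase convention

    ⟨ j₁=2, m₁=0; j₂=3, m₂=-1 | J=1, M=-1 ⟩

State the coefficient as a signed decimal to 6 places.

√[3·4!0!2!/7! · 2!2!2!4!0!2!] = √(384/35)
  +(−1)^2/∏(2,2,0,0,0,2)! = 1/8  (running 1/8)
⟨..|..⟩ = √(384/35)·(1/8) = +0.414039

+0.414039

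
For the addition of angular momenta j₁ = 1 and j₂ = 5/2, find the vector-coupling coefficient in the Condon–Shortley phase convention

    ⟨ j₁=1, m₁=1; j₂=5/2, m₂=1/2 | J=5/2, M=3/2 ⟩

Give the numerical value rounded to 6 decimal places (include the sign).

j₁+j₂−J=1  J+j₁−j₂=1  J−j₁+j₂=4  j₁+j₂+J+1=7
(j₁±m₁, j₂±m₂, J±M) = (2,0,3,2,4,1)
P² = 576/35
sum k=0..0:
  [0] +1/6 = 1/6
S = 1/6
C² = P²·S² = 16/35 ; C = +0.676123

+√(16/35) = +0.676123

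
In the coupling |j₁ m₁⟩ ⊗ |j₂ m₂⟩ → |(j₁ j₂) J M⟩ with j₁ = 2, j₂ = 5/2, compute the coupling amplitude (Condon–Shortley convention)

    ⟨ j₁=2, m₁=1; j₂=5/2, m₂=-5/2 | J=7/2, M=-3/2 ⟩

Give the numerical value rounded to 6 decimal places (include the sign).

triangle: 1!·3!·4!/9! = 144/362880
(j±m)!: 3!·1!·0!·5!·2!·5! = 172800
prefactor² = (2J+1)·Δ·N² = 3840/7
  k=0: +1/(0!·1!·1!·0!·2!·4!) = 1/48
Σ = 1/48  ⇒  CG² = 3840/7·1/48² = 5/21
CG = +√(5/21) = +0.487950

+√(5/21) ≈ +0.487950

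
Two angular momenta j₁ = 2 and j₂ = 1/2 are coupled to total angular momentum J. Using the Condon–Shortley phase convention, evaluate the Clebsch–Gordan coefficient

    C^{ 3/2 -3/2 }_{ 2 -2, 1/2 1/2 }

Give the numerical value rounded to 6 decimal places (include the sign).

−√(4/5) ≈ -0.894427

√[4·1!3!0!/5! · 0!4!1!0!0!3!] = √(144/5)
  +(−1)^1/∏(1,0,3,0,0,0)! = -1/6  (running -1/6)
⟨..|..⟩ = √(144/5)·(-1/6) = -0.894427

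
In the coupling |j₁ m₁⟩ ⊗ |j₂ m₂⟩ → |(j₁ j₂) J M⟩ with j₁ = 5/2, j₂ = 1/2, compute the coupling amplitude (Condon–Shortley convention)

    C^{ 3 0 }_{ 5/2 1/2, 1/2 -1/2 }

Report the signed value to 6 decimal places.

j₁+j₂−J=0  J+j₁−j₂=5  J−j₁+j₂=1  j₁+j₂+J+1=7
(j₁±m₁, j₂±m₂, J±M) = (3,2,0,1,3,3)
P² = 72
sum k=0..0:
  [0] +1/12 = 1/12
S = 1/12
C² = P²·S² = 1/2 ; C = +0.707107

+√(1/2) = +0.707107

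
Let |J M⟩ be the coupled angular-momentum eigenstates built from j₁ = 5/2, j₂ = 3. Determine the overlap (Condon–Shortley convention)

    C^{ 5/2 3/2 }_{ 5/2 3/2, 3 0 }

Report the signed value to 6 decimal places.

−√(7/30) = -0.483046

triangle: 3!*2!*3!/9! = 72/362880
(j±m)!: 4!*1!*3!*3!*4!*1! = 20736
prefactor² = (2J+1)*Δ*N² = 864/35
  k=0: +1/(0!*3!*1!*3!*1!*0!) = 1/36
  k=1: −1/(1!*2!*0!*2!*2!*1!) = -1/8
Σ = -7/72  ⇒  CG² = 864/35*(-7/72)² = 7/30
CG = −√(7/30) = -0.483046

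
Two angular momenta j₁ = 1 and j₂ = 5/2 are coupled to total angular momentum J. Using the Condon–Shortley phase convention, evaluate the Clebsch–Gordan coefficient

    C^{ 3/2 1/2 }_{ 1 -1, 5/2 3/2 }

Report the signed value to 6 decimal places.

triangle: 2!×0!×3!/6! = 12/720
(j±m)!: 0!×2!×4!×1!×2!×1! = 96
prefactor² = (2J+1)×Δ×N² = 32/5
  k=2: +1/(2!×0!×0!×2!×0!×1!) = 1/4
Σ = 1/4  ⇒  CG² = 32/5×1/4² = 2/5
CG = +√(2/5) = +0.632456

+0.632456  (= +√(2/5))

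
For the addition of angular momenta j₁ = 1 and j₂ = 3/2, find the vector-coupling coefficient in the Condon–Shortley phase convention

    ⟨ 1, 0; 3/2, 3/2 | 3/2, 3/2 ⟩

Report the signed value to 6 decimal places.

-0.774597

√[4·1!1!2!/5! · 1!1!3!0!3!0!] = √(12/5)
  +(−1)^1/∏(1,0,0,2,1,0)! = -1/2  (running -1/2)
⟨..|..⟩ = √(12/5)·(-1/2) = -0.774597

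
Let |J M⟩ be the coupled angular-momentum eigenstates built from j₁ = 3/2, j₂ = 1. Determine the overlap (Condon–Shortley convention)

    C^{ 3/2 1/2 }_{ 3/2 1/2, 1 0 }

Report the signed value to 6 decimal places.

+0.258199

triangle: 1!·2!·1!/5! = 2/120
(j±m)!: 2!·1!·1!·1!·2!·1! = 4
prefactor² = (2J+1)·Δ·N² = 4/15
  k=0: +1/(0!·1!·1!·1!·1!·0!) = 1
  k=1: −1/(1!·0!·0!·0!·2!·1!) = -1/2
Σ = 1/2  ⇒  CG² = 4/15·1/2² = 1/15
CG = +√(1/15) = +0.258199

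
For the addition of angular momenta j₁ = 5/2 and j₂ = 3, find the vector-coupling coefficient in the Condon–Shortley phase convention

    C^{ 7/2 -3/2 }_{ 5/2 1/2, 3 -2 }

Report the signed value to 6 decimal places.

j₁+j₂−J=2  J+j₁−j₂=3  J−j₁+j₂=4  j₁+j₂+J+1=10
(j₁±m₁, j₂±m₂, J±M) = (3,2,1,5,2,5)
P² = 1536/7
sum k=0..1:
  [0] +1/24 = 1/24
  [1] −1/48 = -1/48
S = 1/48
C² = P²·S² = 2/21 ; C = +0.308607

+√(2/21) = +0.308607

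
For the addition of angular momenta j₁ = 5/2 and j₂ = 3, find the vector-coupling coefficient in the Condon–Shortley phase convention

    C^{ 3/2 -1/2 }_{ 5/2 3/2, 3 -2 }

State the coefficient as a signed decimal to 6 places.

j₁+j₂−J=4  J+j₁−j₂=1  J−j₁+j₂=2  j₁+j₂+J+1=8
(j₁±m₁, j₂±m₂, J±M) = (4,1,1,5,1,2)
P² = 192/7
sum k=0..1:
  [0] +1/24 = 1/24
  [1] −1/12 = -1/12
S = -1/24
C² = P²·S² = 1/21 ; C = -0.218218

-0.218218  (= −√(1/21))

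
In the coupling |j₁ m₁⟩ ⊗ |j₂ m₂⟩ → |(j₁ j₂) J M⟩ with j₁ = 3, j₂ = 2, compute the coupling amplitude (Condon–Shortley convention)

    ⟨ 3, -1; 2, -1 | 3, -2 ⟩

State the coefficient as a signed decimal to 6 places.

triangle: 2!·4!·2!/9! = 96/362880
(j±m)!: 2!·4!·1!·3!·1!·5! = 34560
prefactor² = (2J+1)·Δ·N² = 64
  k=0: +1/(0!·2!·4!·1!·0!·1!) = 1/48
  k=1: −1/(1!·1!·3!·0!·1!·2!) = -1/12
Σ = -1/16  ⇒  CG² = 64·(-1/16)² = 1/4
CG = −√(1/4) = -0.500000

−√(1/4) ≈ -0.500000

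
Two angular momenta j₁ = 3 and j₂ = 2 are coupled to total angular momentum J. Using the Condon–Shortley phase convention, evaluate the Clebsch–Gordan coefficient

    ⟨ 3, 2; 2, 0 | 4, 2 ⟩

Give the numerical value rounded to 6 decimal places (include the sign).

+√(12/35) ≈ +0.585540

√[9·1!5!3!/10! · 5!1!2!2!6!2!] = √(8640/7)
  +(−1)^0/∏(0,1,1,2,4,1)! = 1/48  (running 1/48)
  +(−1)^1/∏(1,0,0,1,5,2)! = -1/240  (running 1/60)
⟨..|..⟩ = √(8640/7)·(1/60) = +0.585540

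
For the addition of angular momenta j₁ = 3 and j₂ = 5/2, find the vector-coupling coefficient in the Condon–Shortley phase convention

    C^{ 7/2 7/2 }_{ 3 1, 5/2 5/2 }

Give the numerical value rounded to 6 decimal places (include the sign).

+0.471405

triangle: 2!·4!·3!/10! = 288/3628800
(j±m)!: 4!·2!·5!·0!·7!·0! = 29030400
prefactor² = (2J+1)·Δ·N² = 18432
  k=2: +1/(2!·0!·0!·3!·4!·0!) = 1/288
Σ = 1/288  ⇒  CG² = 18432·1/288² = 2/9
CG = +√(2/9) = +0.471405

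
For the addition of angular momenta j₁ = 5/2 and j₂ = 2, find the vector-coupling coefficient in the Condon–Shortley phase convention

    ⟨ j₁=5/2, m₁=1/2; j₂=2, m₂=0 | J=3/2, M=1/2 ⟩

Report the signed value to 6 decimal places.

-0.239046

triangle: 3!×2!×1!/7! = 12/5040
(j±m)!: 3!×2!×2!×2!×2!×1! = 96
prefactor² = (2J+1)×Δ×N² = 32/35
  k=1: −1/(1!×2!×1!×1!×1!×0!) = -1/2
  k=2: +1/(2!×1!×0!×0!×2!×1!) = 1/4
Σ = -1/4  ⇒  CG² = 32/35×(-1/4)² = 2/35
CG = −√(2/35) = -0.239046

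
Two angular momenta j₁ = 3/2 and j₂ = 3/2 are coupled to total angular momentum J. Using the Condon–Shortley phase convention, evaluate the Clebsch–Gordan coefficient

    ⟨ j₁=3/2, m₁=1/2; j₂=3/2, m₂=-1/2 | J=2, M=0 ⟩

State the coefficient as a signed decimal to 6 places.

+0.500000

√[5·1!2!2!/6! · 2!1!1!2!2!2!] = √(4/9)
  +(−1)^0/∏(0,1,1,1,1,1)! = 1  (running 1)
  +(−1)^1/∏(1,0,0,0,2,2)! = -1/4  (running 3/4)
⟨..|..⟩ = √(4/9)·(3/4) = +0.500000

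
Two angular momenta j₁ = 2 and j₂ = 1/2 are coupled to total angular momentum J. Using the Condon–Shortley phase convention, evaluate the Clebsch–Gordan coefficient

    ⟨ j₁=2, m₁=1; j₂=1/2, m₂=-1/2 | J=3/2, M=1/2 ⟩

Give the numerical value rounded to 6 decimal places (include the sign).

+0.774597  (= +√(3/5))

j₁+j₂−J=1  J+j₁−j₂=3  J−j₁+j₂=0  j₁+j₂+J+1=5
(j₁±m₁, j₂±m₂, J±M) = (3,1,0,1,2,1)
P² = 12/5
sum k=0..0:
  [0] +1/2 = 1/2
S = 1/2
C² = P²·S² = 3/5 ; C = +0.774597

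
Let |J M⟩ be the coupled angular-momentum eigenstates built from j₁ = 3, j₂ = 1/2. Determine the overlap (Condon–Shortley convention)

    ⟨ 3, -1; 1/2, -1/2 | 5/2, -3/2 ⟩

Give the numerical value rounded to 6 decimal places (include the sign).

+√(2/7) = +0.534522

j₁+j₂−J=1  J+j₁−j₂=5  J−j₁+j₂=0  j₁+j₂+J+1=7
(j₁±m₁, j₂±m₂, J±M) = (2,4,0,1,1,4)
P² = 1152/7
sum k=0..0:
  [0] +1/24 = 1/24
S = 1/24
C² = P²·S² = 2/7 ; C = +0.534522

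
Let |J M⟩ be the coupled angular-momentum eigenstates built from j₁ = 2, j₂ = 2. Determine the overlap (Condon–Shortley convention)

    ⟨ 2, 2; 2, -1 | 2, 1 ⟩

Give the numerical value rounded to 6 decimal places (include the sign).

+√(3/7) ≈ +0.654654

√[5·2!2!2!/7! · 4!0!1!3!3!1!] = √(48/7)
  +(−1)^0/∏(0,2,0,1,2,1)! = 1/4  (running 1/4)
⟨..|..⟩ = √(48/7)·(1/4) = +0.654654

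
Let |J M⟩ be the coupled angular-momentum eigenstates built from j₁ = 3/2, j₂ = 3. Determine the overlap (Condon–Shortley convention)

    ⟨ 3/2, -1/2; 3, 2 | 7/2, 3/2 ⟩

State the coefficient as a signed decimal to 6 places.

triangle: 1!*2!*5!/9! = 240/362880
(j±m)!: 1!*2!*5!*1!*5!*2! = 57600
prefactor² = (2J+1)*Δ*N² = 6400/21
  k=0: +1/(0!*1!*2!*5!*0!*0!) = 1/240
  k=1: −1/(1!*0!*1!*4!*1!*1!) = -1/24
Σ = -3/80  ⇒  CG² = 6400/21*(-3/80)² = 3/7
CG = −√(3/7) = -0.654654

−√(3/7) = -0.654654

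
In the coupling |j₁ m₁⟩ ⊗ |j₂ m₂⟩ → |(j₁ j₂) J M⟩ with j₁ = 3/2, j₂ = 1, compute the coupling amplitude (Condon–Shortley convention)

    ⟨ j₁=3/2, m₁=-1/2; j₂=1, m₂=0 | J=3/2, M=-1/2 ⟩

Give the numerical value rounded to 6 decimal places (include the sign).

j₁+j₂−J=1  J+j₁−j₂=2  J−j₁+j₂=1  j₁+j₂+J+1=5
(j₁±m₁, j₂±m₂, J±M) = (1,2,1,1,1,2)
P² = 4/15
sum k=0..1:
  [0] +1/2 = 1/2
  [1] −1/1 = -1
S = -1/2
C² = P²·S² = 1/15 ; C = -0.258199

−√(1/15) = -0.258199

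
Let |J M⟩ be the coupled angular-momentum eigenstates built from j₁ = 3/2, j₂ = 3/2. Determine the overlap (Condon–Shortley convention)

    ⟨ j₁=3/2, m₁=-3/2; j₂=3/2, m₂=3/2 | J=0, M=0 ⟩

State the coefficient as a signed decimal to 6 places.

triangle: 3!*0!*0!/4! = 6/24
(j±m)!: 0!*3!*3!*0!*0!*0! = 36
prefactor² = (2J+1)*Δ*N² = 9
  k=3: −1/(3!*0!*0!*0!*0!*0!) = -1/6
Σ = -1/6  ⇒  CG² = 9*(-1/6)² = 1/4
CG = −√(1/4) = -0.500000

-0.500000  (= −√(1/4))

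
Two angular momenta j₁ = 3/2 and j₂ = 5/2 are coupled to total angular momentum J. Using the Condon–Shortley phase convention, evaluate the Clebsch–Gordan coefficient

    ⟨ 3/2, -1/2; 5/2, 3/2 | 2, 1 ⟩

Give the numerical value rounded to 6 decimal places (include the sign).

+√(1/42) = +0.154303

triangle: 2!×1!×3!/7! = 12/5040
(j±m)!: 1!×2!×4!×1!×3!×1! = 288
prefactor² = (2J+1)×Δ×N² = 24/7
  k=1: −1/(1!×1!×1!×3!×0!×0!) = -1/6
  k=2: +1/(2!×0!×0!×2!×1!×1!) = 1/4
Σ = 1/12  ⇒  CG² = 24/7×1/12² = 1/42
CG = +√(1/42) = +0.154303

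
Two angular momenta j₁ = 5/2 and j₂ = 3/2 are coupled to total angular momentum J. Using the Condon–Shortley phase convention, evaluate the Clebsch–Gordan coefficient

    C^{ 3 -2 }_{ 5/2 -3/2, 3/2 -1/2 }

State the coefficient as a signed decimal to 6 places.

-0.288675

√[7·1!4!2!/8! · 1!4!1!2!1!5!] = √(48)
  +(−1)^0/∏(0,1,4,1,0,1)! = 1/24  (running 1/24)
  +(−1)^1/∏(1,0,3,0,1,2)! = -1/12  (running -1/24)
⟨..|..⟩ = √(48)·(-1/24) = -0.288675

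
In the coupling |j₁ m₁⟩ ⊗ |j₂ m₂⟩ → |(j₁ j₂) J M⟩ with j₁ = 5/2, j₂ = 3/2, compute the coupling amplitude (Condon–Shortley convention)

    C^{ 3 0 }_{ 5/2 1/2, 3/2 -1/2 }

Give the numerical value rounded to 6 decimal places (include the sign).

+0.447214

√[7·1!4!2!/8! · 3!2!1!2!3!3!] = √(36/5)
  +(−1)^0/∏(0,1,2,1,2,1)! = 1/4  (running 1/4)
  +(−1)^1/∏(1,0,1,0,3,2)! = -1/12  (running 1/6)
⟨..|..⟩ = √(36/5)·(1/6) = +0.447214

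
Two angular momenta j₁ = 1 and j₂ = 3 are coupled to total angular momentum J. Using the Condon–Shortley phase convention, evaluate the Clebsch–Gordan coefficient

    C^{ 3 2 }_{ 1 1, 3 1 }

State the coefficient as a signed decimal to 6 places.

j₁+j₂−J=1  J+j₁−j₂=1  J−j₁+j₂=5  j₁+j₂+J+1=8
(j₁±m₁, j₂±m₂, J±M) = (2,0,4,2,5,1)
P² = 240
sum k=0..0:
  [0] +1/24 = 1/24
S = 1/24
C² = P²·S² = 5/12 ; C = +0.645497

+0.645497  (= +√(5/12))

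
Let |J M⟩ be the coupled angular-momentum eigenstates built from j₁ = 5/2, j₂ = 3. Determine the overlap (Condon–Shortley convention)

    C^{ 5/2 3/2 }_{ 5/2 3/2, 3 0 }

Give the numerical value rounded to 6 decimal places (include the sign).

triangle: 3!·2!·3!/9! = 72/362880
(j±m)!: 4!·1!·3!·3!·4!·1! = 20736
prefactor² = (2J+1)·Δ·N² = 864/35
  k=0: +1/(0!·3!·1!·3!·1!·0!) = 1/36
  k=1: −1/(1!·2!·0!·2!·2!·1!) = -1/8
Σ = -7/72  ⇒  CG² = 864/35·(-7/72)² = 7/30
CG = −√(7/30) = -0.483046

−√(7/30) = -0.483046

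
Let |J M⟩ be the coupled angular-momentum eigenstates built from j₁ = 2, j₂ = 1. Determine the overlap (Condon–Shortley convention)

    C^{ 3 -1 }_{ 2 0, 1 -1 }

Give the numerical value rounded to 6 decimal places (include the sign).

+√(2/5) = +0.632456

√[7·0!4!2!/7! · 2!2!0!2!2!4!] = √(128/5)
  +(−1)^0/∏(0,0,2,0,2,2)! = 1/8  (running 1/8)
⟨..|..⟩ = √(128/5)·(1/8) = +0.632456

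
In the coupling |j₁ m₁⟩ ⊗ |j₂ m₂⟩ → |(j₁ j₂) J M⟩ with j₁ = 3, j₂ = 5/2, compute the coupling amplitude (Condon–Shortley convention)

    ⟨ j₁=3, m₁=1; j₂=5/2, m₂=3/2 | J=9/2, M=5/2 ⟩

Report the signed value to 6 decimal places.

-0.317821  (= −√(10/99))

j₁+j₂−J=1  J+j₁−j₂=5  J−j₁+j₂=4  j₁+j₂+J+1=11
(j₁±m₁, j₂±m₂, J±M) = (4,2,4,1,7,2)
P² = 92160/11
sum k=0..1:
  [0] +1/288 = 1/288
  [1] −1/144 = -1/144
S = -1/288
C² = P²·S² = 10/99 ; C = -0.317821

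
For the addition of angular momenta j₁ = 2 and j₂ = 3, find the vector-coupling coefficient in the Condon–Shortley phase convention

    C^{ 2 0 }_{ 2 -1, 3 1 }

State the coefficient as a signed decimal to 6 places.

+√(1/7) ≈ +0.377964

j₁+j₂−J=3  J+j₁−j₂=1  J−j₁+j₂=3  j₁+j₂+J+1=8
(j₁±m₁, j₂±m₂, J±M) = (1,3,4,2,2,2)
P² = 36/7
sum k=2..3:
  [2] +1/4 = 1/4
  [3] −1/12 = -1/12
S = 1/6
C² = P²·S² = 1/7 ; C = +0.377964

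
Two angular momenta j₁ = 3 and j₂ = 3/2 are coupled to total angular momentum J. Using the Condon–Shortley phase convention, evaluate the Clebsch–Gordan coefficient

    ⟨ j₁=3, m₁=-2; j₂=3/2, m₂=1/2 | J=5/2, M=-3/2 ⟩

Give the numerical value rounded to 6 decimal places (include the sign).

√[6·2!4!1!/8! · 1!5!2!1!1!4!] = √(288/7)
  +(−1)^1/∏(1,1,4,1,0,0)! = -1/24  (running -1/24)
  +(−1)^2/∏(2,0,3,0,1,1)! = 1/12  (running 1/24)
⟨..|..⟩ = √(288/7)·(1/24) = +0.267261

+√(1/14) = +0.267261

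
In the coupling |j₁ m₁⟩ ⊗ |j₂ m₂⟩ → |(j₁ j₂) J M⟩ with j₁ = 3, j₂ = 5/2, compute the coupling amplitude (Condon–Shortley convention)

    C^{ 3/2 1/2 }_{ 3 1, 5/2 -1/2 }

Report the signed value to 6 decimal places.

triangle: 4!·2!·1!/8! = 48/40320
(j±m)!: 4!·2!·2!·3!·2!·1! = 1152
prefactor² = (2J+1)·Δ·N² = 192/35
  k=1: −1/(1!·3!·1!·1!·1!·0!) = -1/6
  k=2: +1/(2!·2!·0!·0!·2!·1!) = 1/8
Σ = -1/24  ⇒  CG² = 192/35·(-1/24)² = 1/105
CG = −√(1/105) = -0.097590

-0.097590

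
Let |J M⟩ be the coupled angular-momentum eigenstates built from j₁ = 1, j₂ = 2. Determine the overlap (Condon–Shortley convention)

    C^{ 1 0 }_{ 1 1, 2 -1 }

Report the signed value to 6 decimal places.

√[3·2!0!2!/5! · 2!0!1!3!1!1!] = √(6/5)
  +(−1)^0/∏(0,2,0,1,0,1)! = 1/2  (running 1/2)
⟨..|..⟩ = √(6/5)·(1/2) = +0.547723

+0.547723  (= +√(3/10))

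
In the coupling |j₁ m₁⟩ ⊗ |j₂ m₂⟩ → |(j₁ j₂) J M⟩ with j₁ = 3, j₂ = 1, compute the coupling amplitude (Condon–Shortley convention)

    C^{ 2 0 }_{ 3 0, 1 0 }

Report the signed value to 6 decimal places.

−√(3/7) ≈ -0.654654

√[5·2!4!0!/7! · 3!3!1!1!2!2!] = √(48/7)
  +(−1)^1/∏(1,1,2,0,2,0)! = -1/4  (running -1/4)
⟨..|..⟩ = √(48/7)·(-1/4) = -0.654654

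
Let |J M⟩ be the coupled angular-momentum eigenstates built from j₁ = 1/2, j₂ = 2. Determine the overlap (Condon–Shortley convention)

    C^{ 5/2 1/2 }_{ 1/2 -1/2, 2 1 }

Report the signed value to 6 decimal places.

triangle: 0!×1!×4!/6! = 24/720
(j±m)!: 0!×1!×3!×1!×3!×2! = 72
prefactor² = (2J+1)×Δ×N² = 72/5
  k=0: +1/(0!×0!×1!×3!×0!×1!) = 1/6
Σ = 1/6  ⇒  CG² = 72/5×1/6² = 2/5
CG = +√(2/5) = +0.632456

+√(2/5) = +0.632456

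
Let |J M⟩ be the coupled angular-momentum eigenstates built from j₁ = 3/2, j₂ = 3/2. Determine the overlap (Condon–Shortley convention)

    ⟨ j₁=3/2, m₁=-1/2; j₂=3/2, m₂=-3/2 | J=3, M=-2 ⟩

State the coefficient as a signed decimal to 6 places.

+√(1/2) = +0.707107

j₁+j₂−J=0  J+j₁−j₂=3  J−j₁+j₂=3  j₁+j₂+J+1=7
(j₁±m₁, j₂±m₂, J±M) = (1,2,0,3,1,5)
P² = 72
sum k=0..0:
  [0] +1/12 = 1/12
S = 1/12
C² = P²·S² = 1/2 ; C = +0.707107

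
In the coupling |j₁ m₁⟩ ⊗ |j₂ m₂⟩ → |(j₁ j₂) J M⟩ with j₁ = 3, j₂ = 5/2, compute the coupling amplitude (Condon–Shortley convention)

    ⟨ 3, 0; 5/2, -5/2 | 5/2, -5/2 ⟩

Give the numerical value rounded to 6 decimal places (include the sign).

triangle: 3!·3!·2!/9! = 72/362880
(j±m)!: 3!·3!·0!·5!·0!·5! = 518400
prefactor² = (2J+1)·Δ·N² = 4320/7
  k=0: +1/(0!·3!·3!·0!·0!·2!) = 1/72
Σ = 1/72  ⇒  CG² = 4320/7·1/72² = 5/42
CG = +√(5/42) = +0.345033

+0.345033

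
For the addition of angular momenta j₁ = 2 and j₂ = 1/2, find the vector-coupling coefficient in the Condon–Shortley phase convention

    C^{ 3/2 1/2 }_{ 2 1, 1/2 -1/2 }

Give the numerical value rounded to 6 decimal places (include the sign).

+√(3/5) ≈ +0.774597

j₁+j₂−J=1  J+j₁−j₂=3  J−j₁+j₂=0  j₁+j₂+J+1=5
(j₁±m₁, j₂±m₂, J±M) = (3,1,0,1,2,1)
P² = 12/5
sum k=0..0:
  [0] +1/2 = 1/2
S = 1/2
C² = P²·S² = 3/5 ; C = +0.774597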